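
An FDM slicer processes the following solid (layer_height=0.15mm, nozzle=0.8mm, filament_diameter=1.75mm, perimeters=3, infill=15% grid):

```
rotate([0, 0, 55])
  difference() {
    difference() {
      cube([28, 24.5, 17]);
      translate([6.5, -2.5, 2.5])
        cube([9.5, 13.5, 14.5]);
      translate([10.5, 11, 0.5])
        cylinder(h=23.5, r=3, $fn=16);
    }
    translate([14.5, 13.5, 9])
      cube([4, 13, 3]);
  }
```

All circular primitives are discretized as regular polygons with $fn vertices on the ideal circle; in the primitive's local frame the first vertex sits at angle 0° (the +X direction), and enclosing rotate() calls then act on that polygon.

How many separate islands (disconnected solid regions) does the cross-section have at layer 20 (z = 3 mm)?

At z = 3 mm: the cube is present — its section is the full 28×24.5 rectangle; the cube at (6.5, -2.5) is present — its section is the full 9.5×13.5 rectangle; the r=3 cylinder at (10.5, 11) contributes a regular 16-gon of circumradius 3; Subtracting the remaining from the first: starting from the 28×24.5 cube, the 9.5×13.5 cube at (6.5, -2.5) partially overlaps it — only the 104.50 mm² overlap (of its 128.25 mm²) is removed, clipping the outline; the r=3 cylinder at (10.5, 11) partially overlaps it — only the 13.78 mm² overlap (of its 27.55 mm²) is removed, clipping the outline — 1 connected region; the cube at (14.5, 13.5) does not reach this height (z outside [9, 12]); Taking the first minus the rest: none of the subtracted shapes is present at this height, so that combined region is unchanged — 1 connected region; (rotated 55° about Z; rotation is an isometry so areas/perimeters/island counts are preserved). Overall, the cross-section is a single solid region. Island count = 1.

1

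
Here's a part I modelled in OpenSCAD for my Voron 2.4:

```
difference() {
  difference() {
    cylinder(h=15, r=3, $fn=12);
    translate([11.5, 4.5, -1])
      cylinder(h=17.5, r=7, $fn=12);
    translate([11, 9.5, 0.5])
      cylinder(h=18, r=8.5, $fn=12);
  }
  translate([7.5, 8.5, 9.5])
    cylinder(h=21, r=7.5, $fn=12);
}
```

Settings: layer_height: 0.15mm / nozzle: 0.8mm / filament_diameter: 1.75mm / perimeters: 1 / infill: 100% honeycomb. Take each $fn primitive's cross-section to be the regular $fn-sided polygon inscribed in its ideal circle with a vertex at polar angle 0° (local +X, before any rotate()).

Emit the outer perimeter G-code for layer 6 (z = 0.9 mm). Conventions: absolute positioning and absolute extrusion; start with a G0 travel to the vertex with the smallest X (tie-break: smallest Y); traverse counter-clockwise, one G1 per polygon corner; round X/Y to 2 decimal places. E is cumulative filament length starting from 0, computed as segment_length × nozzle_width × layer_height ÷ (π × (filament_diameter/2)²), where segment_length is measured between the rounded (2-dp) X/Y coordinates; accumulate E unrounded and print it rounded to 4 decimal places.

At z = 0.9 mm: the r=3 cylinder gives a regular 12-gon of circumradius 3 (constant along its height); the cylinder at (11.5, 4.5): section is a regular 12-gon, circumradius r=7; the cylinder at (11, 9.5): section is a regular 12-gon, circumradius r=8.5; After the difference (first − rest): starting from the r=3 cylinder, the r=7 cylinder at (11.5, 4.5) misses the remaining region (no effect); the r=8.5 cylinder at (11, 9.5) misses the remaining region (no effect) — 1 connected region; the cylinder at (7.5, 8.5) does not reach this height (z outside [9.5, 30.5]); Taking the first minus the rest: none of the subtracted shapes is present at this height, so the result so far is unchanged — 1 connected region. The outline is a single polygon with 12 vertices. Extrusion per mm of travel: 0.8 × 0.15 / (π × 0.875²) = 0.049890. Accumulating E over each segment gives final E = 0.9300.

G0 X-3.00 Y0.00 Z0.90
G1 X-2.60 Y-1.50 E0.0775
G1 X-1.50 Y-2.60 E0.1551
G1 X0.00 Y-3.00 E0.2325
G1 X1.50 Y-2.60 E0.3100
G1 X2.60 Y-1.50 E0.3876
G1 X3.00 Y0.00 E0.4650
G1 X2.60 Y1.50 E0.5425
G1 X1.50 Y2.60 E0.6201
G1 X0.00 Y3.00 E0.6975
G1 X-1.50 Y2.60 E0.7750
G1 X-2.60 Y1.50 E0.8526
G1 X-3.00 Y0.00 E0.9300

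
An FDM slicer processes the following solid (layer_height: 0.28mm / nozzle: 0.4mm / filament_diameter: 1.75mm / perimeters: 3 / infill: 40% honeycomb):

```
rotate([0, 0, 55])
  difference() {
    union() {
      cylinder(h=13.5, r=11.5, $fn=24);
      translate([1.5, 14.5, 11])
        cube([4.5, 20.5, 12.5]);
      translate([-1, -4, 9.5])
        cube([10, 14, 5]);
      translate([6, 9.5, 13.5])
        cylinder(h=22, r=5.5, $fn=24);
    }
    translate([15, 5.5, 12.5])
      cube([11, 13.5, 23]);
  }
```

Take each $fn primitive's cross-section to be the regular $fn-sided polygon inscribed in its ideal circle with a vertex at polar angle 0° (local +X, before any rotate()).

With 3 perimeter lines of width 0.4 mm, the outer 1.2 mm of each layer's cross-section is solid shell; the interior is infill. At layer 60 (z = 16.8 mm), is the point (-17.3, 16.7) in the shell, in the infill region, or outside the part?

infill

At z = 16.8 mm: the cylinder does not reach this height (z outside [0, 13.5]); the 4.5×20.5 cube at (1.5, 14.5) contributes its full rectangle; the cube at (-1, -4) is not intersected at this z (z outside [9.5, 14.5]); the r=5.5 cylinder at (6, 9.5) contributes a regular 24-gon of circumradius 5.5; Merging all regions: the regions partially overlap (shared area 0.70 mm²), so overlapping operands fuse into one piece — 1 connected region; the 11×13.5 cube at (15, 5.5) contributes its full rectangle; Taking the first minus the rest: starting from that combined region, the 11×13.5 cube at (15, 5.5) misses the remaining region (no effect) — 1 connected region; (rotated 55° about Z; rotation is an isometry so areas/perimeters/island counts are preserved). Overall, the cross-section is a single solid region. Undo the 55° rotation: the query point maps to (3.757, 23.750) in the un-rotated model frame. The nearest boundary edge runs (6.00, 35.00)→(6.00, 15.00); distance from the point to it = 2.24 mm. The point is inside the cross-section and 2.24 mm from the nearest boundary — more than the 1.2 mm shell width (3 × 0.4), so it's in the infill interior.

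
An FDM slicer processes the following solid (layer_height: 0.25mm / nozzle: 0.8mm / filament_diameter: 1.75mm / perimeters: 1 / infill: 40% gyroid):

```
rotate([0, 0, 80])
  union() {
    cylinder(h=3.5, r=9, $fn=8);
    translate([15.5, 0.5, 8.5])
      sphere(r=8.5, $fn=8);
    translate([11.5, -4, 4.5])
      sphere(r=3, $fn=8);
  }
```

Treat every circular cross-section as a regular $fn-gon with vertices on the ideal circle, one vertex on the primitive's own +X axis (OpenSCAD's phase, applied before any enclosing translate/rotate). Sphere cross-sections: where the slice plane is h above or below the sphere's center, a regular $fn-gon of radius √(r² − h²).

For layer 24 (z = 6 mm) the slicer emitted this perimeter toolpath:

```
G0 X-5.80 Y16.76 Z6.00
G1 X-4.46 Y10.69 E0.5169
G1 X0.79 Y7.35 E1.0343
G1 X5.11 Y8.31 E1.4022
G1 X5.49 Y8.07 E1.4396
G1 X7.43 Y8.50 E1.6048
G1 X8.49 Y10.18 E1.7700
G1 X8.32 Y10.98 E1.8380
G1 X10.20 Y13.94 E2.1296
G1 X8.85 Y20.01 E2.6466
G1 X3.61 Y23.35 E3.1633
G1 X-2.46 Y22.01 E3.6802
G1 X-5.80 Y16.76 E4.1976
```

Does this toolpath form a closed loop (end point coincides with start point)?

Start point (G0): (-5.80, 16.76). End point (last G1): the path returns to the start — closed.

yes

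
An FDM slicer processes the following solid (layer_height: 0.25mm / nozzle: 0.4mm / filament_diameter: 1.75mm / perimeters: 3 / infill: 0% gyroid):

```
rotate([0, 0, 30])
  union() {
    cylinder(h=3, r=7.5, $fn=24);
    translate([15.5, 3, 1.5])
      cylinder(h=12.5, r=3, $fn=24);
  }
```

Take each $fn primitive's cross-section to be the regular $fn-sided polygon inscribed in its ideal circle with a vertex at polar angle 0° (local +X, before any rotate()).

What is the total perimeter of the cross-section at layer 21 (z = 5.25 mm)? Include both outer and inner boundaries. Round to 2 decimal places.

At z = 5.25 mm: the cylinder is not intersected at this z (z outside [0, 3]); the r=3 cylinder at (15.5, 3) gives a regular 24-gon of circumradius 3 (constant along its height) (perimeter = 2·24·3.000·sin(180°/24) = 18.80 mm); Combining (union): only the r=3 cylinder at (15.5, 3) is present, so the union is just that shape — boundary = 18.80 mm; (rotated 30° about Z; rotation is an isometry so areas/perimeters/island counts are preserved). Overall, the cross-section is a single solid region. Total boundary length (outer) = 18.80 mm.

18.80 mm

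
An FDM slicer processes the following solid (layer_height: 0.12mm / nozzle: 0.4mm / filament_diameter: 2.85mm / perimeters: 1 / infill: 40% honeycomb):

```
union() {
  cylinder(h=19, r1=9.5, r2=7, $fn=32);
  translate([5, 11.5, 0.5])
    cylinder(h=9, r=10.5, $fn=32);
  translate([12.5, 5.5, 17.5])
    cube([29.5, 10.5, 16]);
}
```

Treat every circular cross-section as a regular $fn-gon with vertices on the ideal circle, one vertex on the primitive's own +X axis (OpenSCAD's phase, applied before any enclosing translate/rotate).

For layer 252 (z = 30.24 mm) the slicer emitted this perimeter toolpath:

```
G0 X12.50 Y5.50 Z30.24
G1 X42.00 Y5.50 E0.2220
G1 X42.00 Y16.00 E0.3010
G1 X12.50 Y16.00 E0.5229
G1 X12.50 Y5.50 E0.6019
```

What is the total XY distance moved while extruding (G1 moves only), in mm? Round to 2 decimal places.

80.00 mm

Sum the Euclidean lengths of each G1 segment: total = 80.00 mm.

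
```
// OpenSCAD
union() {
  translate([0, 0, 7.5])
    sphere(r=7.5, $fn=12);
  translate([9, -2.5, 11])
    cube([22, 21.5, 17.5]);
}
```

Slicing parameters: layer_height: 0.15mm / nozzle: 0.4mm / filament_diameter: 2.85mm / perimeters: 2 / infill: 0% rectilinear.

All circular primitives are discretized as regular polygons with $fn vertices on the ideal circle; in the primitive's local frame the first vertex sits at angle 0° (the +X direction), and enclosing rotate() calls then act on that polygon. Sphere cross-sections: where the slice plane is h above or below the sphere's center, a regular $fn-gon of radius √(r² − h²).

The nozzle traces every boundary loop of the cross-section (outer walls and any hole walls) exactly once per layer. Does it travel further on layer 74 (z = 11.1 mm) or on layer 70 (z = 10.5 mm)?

layer 74 (z = 11.1 mm)

Layer 74 (z = 11.1): the sphere: section is a regular 12-gon, circumradius = √(r²−h²) = √(7.5²−3.6²) = 6.580 (perimeter = 2·12·6.580·sin(180°/12) = 40.87 mm); the 22×21.5 cube at (9, -2.5) contributes its full rectangle (perimeter 87.00 mm); Taking the union: the 2 present regions are separate (no shared area or edge), so areas and boundary lengths simply add and each stays a separate island — boundary = 127.87 mm. So its perimeter = 127.87 mm. Layer 70 (z = 10.5): the r=7.5 sphere slices to a regular 12-gon of circumradius 6.874 (√(r²−h²) with h=3 from center) (perimeter = 2·12·6.874·sin(180°/12) = 42.70 mm); the cube at (9, -2.5) is not intersected at this z (z outside [11, 28.5]); Merging all regions: only the r=7.5 sphere is present, so the union is just that shape — boundary = 42.70 mm. So its perimeter = 42.70 mm. Layer 74 is larger (127.87 vs 42.70 mm).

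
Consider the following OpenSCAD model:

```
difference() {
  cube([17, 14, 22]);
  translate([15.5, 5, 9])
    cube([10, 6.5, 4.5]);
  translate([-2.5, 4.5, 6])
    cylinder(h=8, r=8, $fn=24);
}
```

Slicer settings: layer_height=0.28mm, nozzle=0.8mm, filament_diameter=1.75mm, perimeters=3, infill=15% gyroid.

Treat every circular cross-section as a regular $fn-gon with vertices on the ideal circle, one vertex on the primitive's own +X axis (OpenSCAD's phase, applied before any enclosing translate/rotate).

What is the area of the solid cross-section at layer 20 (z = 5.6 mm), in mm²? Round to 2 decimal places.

At z = 5.6 mm: the cube is present — its section is the full 17×14 rectangle (area 238.00 mm²); the cube at (15.5, 5) does not reach this height (z outside [9, 13.5]); the cylinder at (-2.5, 4.5) is not intersected at this z (z outside [6, 14]); Subtracting the remaining from the first: none of the subtracted shapes is present at this height, so the 17×14 cube is unchanged — area = 238.00 mm². Overall, the cross-section is a single solid region. Net area = 238.00 mm².

238.00 mm²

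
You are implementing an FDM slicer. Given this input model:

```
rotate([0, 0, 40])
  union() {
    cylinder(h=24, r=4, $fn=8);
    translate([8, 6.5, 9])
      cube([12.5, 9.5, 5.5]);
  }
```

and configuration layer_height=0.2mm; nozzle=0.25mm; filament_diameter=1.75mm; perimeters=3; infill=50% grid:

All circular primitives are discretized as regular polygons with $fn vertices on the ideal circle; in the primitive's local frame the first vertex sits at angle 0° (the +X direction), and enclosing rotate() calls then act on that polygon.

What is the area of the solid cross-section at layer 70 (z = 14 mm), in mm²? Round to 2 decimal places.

164.00 mm²

At z = 14 mm: the r=4 cylinder contributes a regular 8-gon of circumradius 4 (area = (8/2)·4.000²·sin(360°/8) = 45.25 mm²); the cube at (8, 6.5) is present — its section is the full 12.5×9.5 rectangle (area 118.75 mm²); Combining (union): the 2 present regions are separate (no shared area or edge), so areas and boundary lengths simply add and each stays a separate island — area = 164.00 mm²; (whole slice rotated 40° about Z — lengths, areas and connectivity unchanged). Overall, the cross-section has 2 separate islands. Net area = 164.00 mm².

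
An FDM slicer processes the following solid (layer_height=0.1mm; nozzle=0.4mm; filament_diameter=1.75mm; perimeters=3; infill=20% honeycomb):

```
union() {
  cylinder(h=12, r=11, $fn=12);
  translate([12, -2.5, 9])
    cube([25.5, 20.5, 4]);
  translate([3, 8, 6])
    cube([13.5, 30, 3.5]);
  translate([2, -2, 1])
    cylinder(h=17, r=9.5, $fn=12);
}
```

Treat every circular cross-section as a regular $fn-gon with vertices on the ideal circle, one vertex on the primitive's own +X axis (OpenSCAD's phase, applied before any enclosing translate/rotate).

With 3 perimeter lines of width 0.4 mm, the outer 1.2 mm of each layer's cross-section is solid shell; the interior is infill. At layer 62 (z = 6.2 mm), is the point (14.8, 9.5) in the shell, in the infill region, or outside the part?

At z = 6.2 mm: the r=11 cylinder gives a regular 12-gon of circumradius 11 (constant along its height); the cube at (12, -2.5) is absent (z outside [9, 13]); the cube at (3, 8) (footprint 13.5×30) is included at this height; the r=9.5 cylinder at (2, -2) contributes a regular 12-gon of circumradius 9.5; Combining (union): the regions partially overlap (shared area 258.70 mm²), so overlapping operands fuse into one piece — 1 connected region. Overall, the cross-section is a single solid region. The nearest boundary edge runs (16.50, 8.00)→(7.03, 8.00); distance from the point to it = 1.50 mm. The point is inside the cross-section and 1.50 mm from the nearest boundary — more than the 1.2 mm shell width (3 × 0.4), so it's in the infill interior.

infill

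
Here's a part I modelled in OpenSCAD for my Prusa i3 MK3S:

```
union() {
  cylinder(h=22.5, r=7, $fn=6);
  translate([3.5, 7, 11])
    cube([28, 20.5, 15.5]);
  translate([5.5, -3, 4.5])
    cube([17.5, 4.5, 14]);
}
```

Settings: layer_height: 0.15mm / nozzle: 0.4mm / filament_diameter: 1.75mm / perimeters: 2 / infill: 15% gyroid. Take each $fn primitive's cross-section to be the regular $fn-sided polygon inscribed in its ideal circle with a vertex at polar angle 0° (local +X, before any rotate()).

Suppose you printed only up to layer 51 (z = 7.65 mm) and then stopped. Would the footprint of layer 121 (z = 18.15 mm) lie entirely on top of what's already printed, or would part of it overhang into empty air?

part overhangs

Compare the two slices. At z = 7.65: the r=7 cylinder gives a regular 6-gon of circumradius 7 (constant along its height) (area = (6/2)·7.000²·sin(360°/6) = 127.31 mm²); the cube at (3.5, 7) is not intersected at this z (z outside [11, 26.5]); the cube at (5.5, -3) is present — its section is the full 17.5×4.5 rectangle (area 78.75 mm²); Merging all regions: the regions partially overlap — summed areas 206.06 mm² minus the doubly-counted overlap 3.55 mm² gives 202.51 mm² — area = 202.51 mm². At z = 18.15: the cylinder: section is a regular 6-gon, circumradius r=7 (area = (6/2)·7.000²·sin(360°/6) = 127.31 mm²); the cube at (3.5, 7) is present — its section is the full 28×20.5 rectangle (area 574.00 mm²); the cube at (5.5, -3) (footprint 17.5×4.5) is included at this height (area 78.75 mm²); Combining (union): the regions partially overlap — summed areas 780.06 mm² minus the doubly-counted overlap 3.55 mm² gives 776.51 mm² — area = 776.51 mm². Checking containment: at z = 18.15 the cross-section extends beyond the z = 7.65 cross-section by about 574.00 mm².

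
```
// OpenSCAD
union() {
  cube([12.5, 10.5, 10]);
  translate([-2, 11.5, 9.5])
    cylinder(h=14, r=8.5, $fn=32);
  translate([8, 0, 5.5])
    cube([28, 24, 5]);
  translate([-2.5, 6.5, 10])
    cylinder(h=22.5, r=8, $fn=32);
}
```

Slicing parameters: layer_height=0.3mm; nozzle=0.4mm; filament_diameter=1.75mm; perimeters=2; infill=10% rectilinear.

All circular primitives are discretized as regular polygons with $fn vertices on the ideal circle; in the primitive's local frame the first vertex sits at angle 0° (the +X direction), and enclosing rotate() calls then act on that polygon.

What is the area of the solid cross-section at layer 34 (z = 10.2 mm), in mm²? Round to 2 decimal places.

At z = 10.2 mm: the cube is not intersected at this z (z outside [0, 10]); the r=8.5 cylinder at (-2, 11.5) contributes a regular 32-gon of circumradius 8.5 (area = (32/2)·8.500²·sin(360°/32) = 225.52 mm²); the 28×24 cube at (8, 0) contributes its full rectangle (area 672.00 mm²); the cylinder at (-2.5, 6.5): section is a regular 32-gon, circumradius r=8 (area = (32/2)·8.000²·sin(360°/32) = 199.77 mm²); Merging all regions: the regions partially overlap — summed areas 1097.30 mm² minus the doubly-counted overlap 130.89 mm² gives 966.41 mm² — area = 966.41 mm². Overall, the cross-section has 2 separate islands. Net area = 966.41 mm².

966.41 mm²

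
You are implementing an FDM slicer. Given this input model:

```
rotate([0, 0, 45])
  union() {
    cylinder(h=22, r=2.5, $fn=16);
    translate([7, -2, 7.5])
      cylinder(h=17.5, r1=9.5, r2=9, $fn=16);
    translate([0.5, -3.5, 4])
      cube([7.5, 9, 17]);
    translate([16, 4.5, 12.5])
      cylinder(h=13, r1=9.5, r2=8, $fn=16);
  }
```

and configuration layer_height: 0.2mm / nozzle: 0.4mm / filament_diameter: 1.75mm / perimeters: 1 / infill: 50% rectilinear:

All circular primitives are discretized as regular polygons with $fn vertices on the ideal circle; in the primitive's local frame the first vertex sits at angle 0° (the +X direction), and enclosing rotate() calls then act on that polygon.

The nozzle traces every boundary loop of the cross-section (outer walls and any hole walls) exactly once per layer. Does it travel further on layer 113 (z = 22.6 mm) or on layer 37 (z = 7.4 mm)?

layer 113 (z = 22.6 mm)

Layer 113 (z = 22.6): the cylinder does not reach this height (z outside [0, 22]); the cone at (7, -2) contributes a regular 16-gon of circumradius 9.069 (interpolated between r1=9.5 and r2=9 at t=0.863) (perimeter = 2·16·9.069·sin(180°/16) = 56.61 mm); the cube at (0.5, -3.5) is absent (z outside [4, 21]); the cone at (16, 4.5): at t=0.777 of its height the radius interpolates to r₁+(r₂−r₁)t = 8.335, giving a regular 16-gon of that circumradius (perimeter = 2·16·8.335·sin(180°/16) = 52.03 mm); Merging all regions: the regions partially overlap (shared area 55.18 mm²), so the edge portions inside another operand are dropped and the merged outline is re-measured after clipping — boundary = 78.73 mm; (whole slice rotated 45° about Z — lengths, areas and connectivity unchanged). So its perimeter = 78.73 mm. Layer 37 (z = 7.4): the r=2.5 cylinder gives a regular 16-gon of circumradius 2.5 (constant along its height) (perimeter = 2·16·2.500·sin(180°/16) = 15.61 mm); the cone at (7, -2) is not intersected at this z (z outside [7.5, 25]); the cube at (0.5, -3.5) is present — its section is the full 7.5×9 rectangle (perimeter 33.00 mm); the cone at (16, 4.5) is not intersected at this z (z outside [12.5, 25.5]); Combining (union): the regions partially overlap (shared area 7.12 mm²), so the edge portions inside another operand are dropped and the merged outline is re-measured after clipping — boundary = 37.02 mm; (whole slice rotated 45° about Z — lengths, areas and connectivity unchanged). So its perimeter = 37.02 mm. Layer 113 is larger (78.73 vs 37.02 mm).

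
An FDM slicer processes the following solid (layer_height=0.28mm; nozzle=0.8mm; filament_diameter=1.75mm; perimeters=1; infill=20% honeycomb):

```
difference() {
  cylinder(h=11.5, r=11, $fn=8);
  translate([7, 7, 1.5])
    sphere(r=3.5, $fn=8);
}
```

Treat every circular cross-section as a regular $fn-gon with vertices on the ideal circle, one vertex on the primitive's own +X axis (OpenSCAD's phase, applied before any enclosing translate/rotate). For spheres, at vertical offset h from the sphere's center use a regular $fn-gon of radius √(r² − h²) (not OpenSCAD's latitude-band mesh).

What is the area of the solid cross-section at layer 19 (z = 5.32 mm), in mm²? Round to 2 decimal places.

At z = 5.32 mm: the cylinder: section is a regular 8-gon, circumradius r=11 (area = (8/2)·11.000²·sin(360°/8) = 342.24 mm²); the sphere at (7, 7) is absent (|z−center|=3.820 > r=3.5); After the difference (first − rest): none of the subtracted shapes is present at this height, so the r=11 cylinder is unchanged — area = 342.24 mm². Overall, the cross-section is a single solid region. Net area = 342.24 mm².

342.24 mm²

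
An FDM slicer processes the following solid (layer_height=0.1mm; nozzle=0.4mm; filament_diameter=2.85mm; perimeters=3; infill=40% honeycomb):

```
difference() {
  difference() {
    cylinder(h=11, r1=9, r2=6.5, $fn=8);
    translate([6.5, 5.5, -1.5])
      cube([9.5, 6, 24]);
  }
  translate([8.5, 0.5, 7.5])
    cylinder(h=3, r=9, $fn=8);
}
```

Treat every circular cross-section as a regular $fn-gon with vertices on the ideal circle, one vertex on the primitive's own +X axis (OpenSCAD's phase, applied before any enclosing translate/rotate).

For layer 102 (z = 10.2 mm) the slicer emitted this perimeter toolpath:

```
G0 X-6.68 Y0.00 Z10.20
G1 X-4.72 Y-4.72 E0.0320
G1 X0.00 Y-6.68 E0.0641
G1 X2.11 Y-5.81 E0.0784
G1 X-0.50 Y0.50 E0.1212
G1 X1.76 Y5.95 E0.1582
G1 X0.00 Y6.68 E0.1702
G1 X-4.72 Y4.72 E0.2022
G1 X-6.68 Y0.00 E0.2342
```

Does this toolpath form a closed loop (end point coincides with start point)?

yes

Start point (G0): (-6.68, 0.00). End point (last G1): the path returns to the start — closed.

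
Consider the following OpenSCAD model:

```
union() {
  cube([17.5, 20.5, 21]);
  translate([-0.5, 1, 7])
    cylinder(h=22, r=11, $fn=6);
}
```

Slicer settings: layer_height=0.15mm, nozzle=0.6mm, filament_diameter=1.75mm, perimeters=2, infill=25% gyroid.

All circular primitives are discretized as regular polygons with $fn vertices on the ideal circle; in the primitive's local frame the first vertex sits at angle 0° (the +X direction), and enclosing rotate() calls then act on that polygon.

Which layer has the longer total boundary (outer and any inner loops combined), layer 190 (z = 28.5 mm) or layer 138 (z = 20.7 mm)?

Layer 190 (z = 28.5): the cube is not intersected at this z (z outside [0, 21]); the r=11 cylinder at (-0.5, 1) gives a regular 6-gon of circumradius 11 (constant along its height) (perimeter = 2·6·11.000·sin(180°/6) = 66.00 mm); Taking the union: only the r=11 cylinder at (-0.5, 1) is present, so the union is just that shape — boundary = 66.00 mm. So its perimeter = 66.00 mm. Layer 138 (z = 20.7): the cube is present — its section is the full 17.5×20.5 rectangle (perimeter 76.00 mm); the r=11 cylinder at (-0.5, 1) gives a regular 6-gon of circumradius 11 (constant along its height) (perimeter = 2·6·11.000·sin(180°/6) = 66.00 mm); Merging all regions: the regions partially overlap (shared area 84.04 mm²), so the edge portions inside another operand are dropped and the merged outline is re-measured after clipping — boundary = 104.40 mm. So its perimeter = 104.40 mm. Layer 138 is larger (104.40 vs 66.00 mm).

layer 138 (z = 20.7 mm)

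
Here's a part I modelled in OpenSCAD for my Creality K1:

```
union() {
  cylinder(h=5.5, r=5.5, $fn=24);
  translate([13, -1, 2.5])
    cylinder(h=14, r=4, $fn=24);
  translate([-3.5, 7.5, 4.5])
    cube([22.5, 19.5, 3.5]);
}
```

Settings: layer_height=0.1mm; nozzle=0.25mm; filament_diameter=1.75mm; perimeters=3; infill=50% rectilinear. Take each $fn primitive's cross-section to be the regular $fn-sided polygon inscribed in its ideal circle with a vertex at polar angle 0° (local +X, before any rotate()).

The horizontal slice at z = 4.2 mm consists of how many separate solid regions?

2

At z = 4.2 mm: the r=5.5 cylinder gives a regular 24-gon of circumradius 5.5 (constant along its height); the r=4 cylinder at (13, -1) contributes a regular 24-gon of circumradius 4; the cube at (-3.5, 7.5) is absent (z outside [4.5, 8]); Taking the union: the 2 present regions are separate (no shared area or edge), so areas and boundary lengths simply add and each stays a separate island — 2 connected regions. The result has 2 disconnected regions.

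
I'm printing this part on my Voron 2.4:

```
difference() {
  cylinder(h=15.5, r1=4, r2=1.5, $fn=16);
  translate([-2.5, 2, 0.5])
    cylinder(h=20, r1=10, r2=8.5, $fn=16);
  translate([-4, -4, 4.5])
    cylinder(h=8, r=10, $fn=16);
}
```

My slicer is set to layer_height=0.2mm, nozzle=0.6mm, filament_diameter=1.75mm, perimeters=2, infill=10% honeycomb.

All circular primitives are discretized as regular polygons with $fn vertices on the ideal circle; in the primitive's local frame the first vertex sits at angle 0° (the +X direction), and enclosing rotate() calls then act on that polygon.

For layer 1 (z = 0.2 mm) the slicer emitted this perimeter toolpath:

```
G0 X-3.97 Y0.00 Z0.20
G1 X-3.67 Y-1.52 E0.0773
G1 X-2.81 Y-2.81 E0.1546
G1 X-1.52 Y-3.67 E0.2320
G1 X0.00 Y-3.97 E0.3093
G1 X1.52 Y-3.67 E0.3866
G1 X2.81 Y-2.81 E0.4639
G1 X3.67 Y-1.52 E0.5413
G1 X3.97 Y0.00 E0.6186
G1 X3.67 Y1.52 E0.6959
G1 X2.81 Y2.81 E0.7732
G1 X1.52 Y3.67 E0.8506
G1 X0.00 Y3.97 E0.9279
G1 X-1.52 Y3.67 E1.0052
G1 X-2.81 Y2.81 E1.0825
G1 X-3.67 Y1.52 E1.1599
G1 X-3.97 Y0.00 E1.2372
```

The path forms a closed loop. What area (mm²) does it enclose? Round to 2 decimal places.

Apply the shoelace formula to the sequence of (X, Y) vertices; enclosed area = 48.30 mm².

48.30 mm²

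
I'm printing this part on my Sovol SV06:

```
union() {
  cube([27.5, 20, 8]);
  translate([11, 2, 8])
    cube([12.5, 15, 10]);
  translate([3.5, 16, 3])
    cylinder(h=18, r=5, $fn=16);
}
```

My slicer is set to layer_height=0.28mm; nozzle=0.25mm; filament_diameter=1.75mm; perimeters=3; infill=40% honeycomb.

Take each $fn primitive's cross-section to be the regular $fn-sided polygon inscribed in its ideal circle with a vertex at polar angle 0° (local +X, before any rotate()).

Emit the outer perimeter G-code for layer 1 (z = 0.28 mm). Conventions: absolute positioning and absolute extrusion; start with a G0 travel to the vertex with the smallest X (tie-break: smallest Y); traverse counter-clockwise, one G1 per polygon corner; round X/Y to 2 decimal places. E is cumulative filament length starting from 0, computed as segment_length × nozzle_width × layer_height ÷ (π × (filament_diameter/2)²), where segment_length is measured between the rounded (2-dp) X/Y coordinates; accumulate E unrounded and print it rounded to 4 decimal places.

G0 X0.00 Y0.00 Z0.28
G1 X27.50 Y0.00 E0.8003
G1 X27.50 Y20.00 E1.3824
G1 X0.00 Y20.00 E2.1827
G1 X0.00 Y0.00 E2.7647

At z = 0.28 mm: the cube (footprint 27.5×20) is included at this height; the cube at (11, 2) is not intersected at this z (z outside [8, 18]); the cylinder at (3.5, 16) does not reach this height (z outside [3, 21]); Combining (union): only the 27.5×20 cube is present, so the union is just that shape — 1 connected region. The outline is a single polygon with 4 vertices. Extrusion per mm of travel: 0.25 × 0.28 / (π × 0.875²) = 0.029103. Accumulating E over each segment gives final E = 2.7647.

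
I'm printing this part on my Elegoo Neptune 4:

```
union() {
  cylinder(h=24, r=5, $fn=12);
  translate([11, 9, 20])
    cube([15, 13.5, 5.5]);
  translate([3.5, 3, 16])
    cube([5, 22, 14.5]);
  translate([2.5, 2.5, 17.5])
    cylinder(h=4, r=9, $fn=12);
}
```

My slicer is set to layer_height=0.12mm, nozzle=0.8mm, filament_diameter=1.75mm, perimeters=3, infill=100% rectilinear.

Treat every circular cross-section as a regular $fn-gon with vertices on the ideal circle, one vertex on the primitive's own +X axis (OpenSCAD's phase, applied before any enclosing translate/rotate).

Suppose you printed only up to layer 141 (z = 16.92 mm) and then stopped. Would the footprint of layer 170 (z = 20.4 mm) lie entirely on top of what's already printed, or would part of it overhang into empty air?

Compare the two slices. At z = 16.92: the r=5 cylinder gives a regular 12-gon of circumradius 5 (constant along its height) (area = (12/2)·5.000²·sin(360°/12) = 75.00 mm²); the cube at (11, 9) is not intersected at this z (z outside [20, 25.5]); the cube at (3.5, 3) (footprint 5×22) is included at this height (area 110.00 mm²); the cylinder at (2.5, 2.5) does not reach this height (z outside [17.5, 21.5]); Merging all regions: the regions partially overlap — summed areas 185.00 mm² minus the doubly-counted overlap 0.05 mm² gives 184.95 mm² — area = 184.95 mm². At z = 20.4: the cylinder: section is a regular 12-gon, circumradius r=5 (area = (12/2)·5.000²·sin(360°/12) = 75.00 mm²); the cube at (11, 9) (footprint 15×13.5) is included at this height (area 202.50 mm²); the cube at (3.5, 3) (footprint 5×22) is included at this height (area 110.00 mm²); the cylinder at (2.5, 2.5): section is a regular 12-gon, circumradius r=9 (area = (12/2)·9.000²·sin(360°/12) = 243.00 mm²); Taking the union: the regions partially overlap — summed areas 630.50 mm² minus the doubly-counted overlap 111.99 mm² gives 518.51 mm² — area = 518.51 mm². Checking containment: at z = 20.4 the cross-section extends beyond the z = 16.92 cross-section by about 333.57 mm².

part overhangs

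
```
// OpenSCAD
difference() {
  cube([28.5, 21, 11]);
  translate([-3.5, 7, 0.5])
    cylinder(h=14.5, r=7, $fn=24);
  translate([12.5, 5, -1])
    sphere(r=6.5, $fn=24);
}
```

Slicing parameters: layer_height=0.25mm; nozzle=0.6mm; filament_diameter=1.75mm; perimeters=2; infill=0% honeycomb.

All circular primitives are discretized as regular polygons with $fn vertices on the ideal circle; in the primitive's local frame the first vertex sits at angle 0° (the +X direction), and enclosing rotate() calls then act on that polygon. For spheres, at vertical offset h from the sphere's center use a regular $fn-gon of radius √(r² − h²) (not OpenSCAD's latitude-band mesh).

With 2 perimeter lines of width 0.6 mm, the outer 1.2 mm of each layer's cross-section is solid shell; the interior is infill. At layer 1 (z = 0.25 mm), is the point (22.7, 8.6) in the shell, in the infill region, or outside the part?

infill

At z = 0.25 mm: the 28.5×21 cube contributes its full rectangle; the cylinder at (-3.5, 7) is absent (z outside [0.5, 15]); the sphere at (12.5, 5): section is a regular 24-gon, circumradius = √(r²−h²) = √(6.5²−1.25²) = 6.379; After the difference (first − rest): starting from the 28.5×21 cube, the r=6.5 sphere at (12.5, 5) partially overlaps it — only the 119.22 mm² overlap (of its 126.37 mm²) is removed, clipping the outline — 1 connected region. Overall, the cross-section is a single solid region. The nearest boundary edge runs (18.66, 6.65)→(18.02, 8.19); distance from the point to it = 4.48 mm. The point is inside the cross-section and 4.48 mm from the nearest boundary — more than the 1.2 mm shell width (2 × 0.6), so it's in the infill interior.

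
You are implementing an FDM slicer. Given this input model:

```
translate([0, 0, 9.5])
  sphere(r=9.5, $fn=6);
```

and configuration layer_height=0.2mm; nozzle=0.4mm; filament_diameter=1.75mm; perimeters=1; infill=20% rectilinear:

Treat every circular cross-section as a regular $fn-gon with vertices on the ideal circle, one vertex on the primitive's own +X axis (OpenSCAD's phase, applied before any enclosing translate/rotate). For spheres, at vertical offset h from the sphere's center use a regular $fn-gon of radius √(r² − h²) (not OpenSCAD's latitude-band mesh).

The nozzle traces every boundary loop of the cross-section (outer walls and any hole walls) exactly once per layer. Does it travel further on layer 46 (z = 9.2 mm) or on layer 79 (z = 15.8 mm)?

layer 46 (z = 9.2 mm)

Layer 46 (z = 9.2): the r=9.5 sphere contributes a regular 6-gon of circumradius √(9.5²−0.3²) = 9.495 (perimeter = 2·6·9.495·sin(180°/6) = 56.97 mm). So its perimeter = 56.97 mm. Layer 79 (z = 15.8): the r=9.5 sphere slices to a regular 6-gon of circumradius 7.111 (√(r²−h²) with h=6.3 from center) (perimeter = 2·6·7.111·sin(180°/6) = 42.66 mm). So its perimeter = 42.66 mm. Layer 46 is larger (56.97 vs 42.66 mm).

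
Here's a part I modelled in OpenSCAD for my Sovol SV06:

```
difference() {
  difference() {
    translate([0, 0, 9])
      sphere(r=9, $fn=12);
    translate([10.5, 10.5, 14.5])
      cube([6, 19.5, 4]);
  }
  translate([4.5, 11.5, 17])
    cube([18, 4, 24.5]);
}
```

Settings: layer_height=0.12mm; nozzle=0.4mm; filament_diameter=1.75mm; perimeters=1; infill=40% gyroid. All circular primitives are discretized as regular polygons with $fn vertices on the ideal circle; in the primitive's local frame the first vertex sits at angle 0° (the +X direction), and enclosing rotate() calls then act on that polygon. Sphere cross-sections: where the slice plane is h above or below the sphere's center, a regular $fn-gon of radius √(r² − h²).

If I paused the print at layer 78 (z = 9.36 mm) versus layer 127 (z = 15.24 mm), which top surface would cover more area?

layer 78 (z = 9.36 mm)

Layer 78 (z = 9.36): the r=9 sphere slices to a regular 12-gon of circumradius 8.993 (√(r²−h²) with h=0.36 from center) (area = (12/2)·8.993²·sin(360°/12) = 242.61 mm²); the cube at (10.5, 10.5) is absent (z outside [14.5, 18.5]); Taking the first minus the rest: none of the subtracted shapes is present at this height, so the r=9 sphere is unchanged — area = 242.61 mm²; the cube at (4.5, 11.5) is not intersected at this z (z outside [17, 41.5]); Taking the first minus the rest: none of the subtracted shapes is present at this height, so the result so far is unchanged — area = 242.61 mm². So its area = 242.61 mm². Layer 127 (z = 15.24): the sphere: section is a regular 12-gon, circumradius = √(r²−h²) = √(9²−6.24²) = 6.486 (area = (12/2)·6.486²·sin(360°/12) = 126.19 mm²); the cube at (10.5, 10.5) (footprint 6×19.5) is included at this height (area 117.00 mm²); After the difference (first − rest): starting from the r=9 sphere (126.19 mm²), the 6×19.5 cube at (10.5, 10.5) misses the remaining region (no effect) — area = 126.19 mm²; the cube at (4.5, 11.5) is absent (z outside [17, 41.5]); After the difference (first − rest): none of the subtracted shapes is present at this height, so that combined region is unchanged — area = 126.19 mm². So its area = 126.19 mm². Layer 78 is larger (242.61 vs 126.19 mm²).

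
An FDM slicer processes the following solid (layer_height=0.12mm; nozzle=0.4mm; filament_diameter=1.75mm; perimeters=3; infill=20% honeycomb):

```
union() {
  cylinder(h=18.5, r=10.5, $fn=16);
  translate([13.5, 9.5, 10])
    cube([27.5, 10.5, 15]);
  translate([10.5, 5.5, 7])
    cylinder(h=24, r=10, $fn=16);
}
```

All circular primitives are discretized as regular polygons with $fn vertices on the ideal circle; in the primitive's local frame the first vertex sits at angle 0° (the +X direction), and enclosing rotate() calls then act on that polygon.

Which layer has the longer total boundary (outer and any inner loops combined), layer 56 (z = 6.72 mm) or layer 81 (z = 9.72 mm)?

layer 81 (z = 9.72 mm)

Layer 56 (z = 6.72): the r=10.5 cylinder contributes a regular 16-gon of circumradius 10.5 (perimeter = 2·16·10.500·sin(180°/16) = 65.55 mm); the cube at (13.5, 9.5) is absent (z outside [10, 25]); the cylinder at (10.5, 5.5) is absent (z outside [7, 31]); Combining (union): only the r=10.5 cylinder is present, so the union is just that shape — boundary = 65.55 mm. So its perimeter = 65.55 mm. Layer 81 (z = 9.72): the r=10.5 cylinder contributes a regular 16-gon of circumradius 10.5 (perimeter = 2·16·10.500·sin(180°/16) = 65.55 mm); the cube at (13.5, 9.5) is absent (z outside [10, 25]); the cylinder at (10.5, 5.5): section is a regular 16-gon, circumradius r=10 (perimeter = 2·16·10.000·sin(180°/16) = 62.43 mm); Taking the union: the regions partially overlap (shared area 96.27 mm²), so the edge portions inside another operand are dropped and the merged outline is re-measured after clipping — boundary = 89.51 mm. So its perimeter = 89.51 mm. Layer 81 is larger (89.51 vs 65.55 mm).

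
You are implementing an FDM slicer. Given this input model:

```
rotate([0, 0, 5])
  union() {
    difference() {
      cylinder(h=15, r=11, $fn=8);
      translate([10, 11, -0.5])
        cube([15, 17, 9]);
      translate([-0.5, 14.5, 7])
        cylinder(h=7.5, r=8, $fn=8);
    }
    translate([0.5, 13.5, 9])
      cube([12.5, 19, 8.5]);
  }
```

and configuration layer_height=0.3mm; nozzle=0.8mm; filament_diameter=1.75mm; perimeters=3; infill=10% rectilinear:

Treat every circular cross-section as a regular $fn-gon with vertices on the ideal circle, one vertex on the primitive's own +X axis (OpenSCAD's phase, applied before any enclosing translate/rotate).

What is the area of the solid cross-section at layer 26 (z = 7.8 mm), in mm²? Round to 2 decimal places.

317.85 mm²

At z = 7.8 mm: the r=11 cylinder contributes a regular 8-gon of circumradius 11 (area = (8/2)·11.000²·sin(360°/8) = 342.24 mm²); the cube at (10, 11) is present — its section is the full 15×17 rectangle (area 255.00 mm²); the cylinder at (-0.5, 14.5): section is a regular 8-gon, circumradius r=8 (area = (8/2)·8.000²·sin(360°/8) = 181.02 mm²); Taking the first minus the rest: starting from the r=11 cylinder (342.24 mm²), the 15×17 cube at (10, 11) misses the remaining region (no effect); the r=8 cylinder at (-0.5, 14.5) partially overlaps it — only the 24.39 mm² overlap (of its 181.02 mm²) is removed, clipping the outline — area = 317.85 mm²; the cube at (0.5, 13.5) is absent (z outside [9, 17.5]); Merging all regions: only that combined region is present, so the union is just that shape — area = 317.85 mm²; (rotated 5° about Z; rotation is an isometry so areas/perimeters/island counts are preserved). Overall, the cross-section is a single solid region. Net area = 317.85 mm².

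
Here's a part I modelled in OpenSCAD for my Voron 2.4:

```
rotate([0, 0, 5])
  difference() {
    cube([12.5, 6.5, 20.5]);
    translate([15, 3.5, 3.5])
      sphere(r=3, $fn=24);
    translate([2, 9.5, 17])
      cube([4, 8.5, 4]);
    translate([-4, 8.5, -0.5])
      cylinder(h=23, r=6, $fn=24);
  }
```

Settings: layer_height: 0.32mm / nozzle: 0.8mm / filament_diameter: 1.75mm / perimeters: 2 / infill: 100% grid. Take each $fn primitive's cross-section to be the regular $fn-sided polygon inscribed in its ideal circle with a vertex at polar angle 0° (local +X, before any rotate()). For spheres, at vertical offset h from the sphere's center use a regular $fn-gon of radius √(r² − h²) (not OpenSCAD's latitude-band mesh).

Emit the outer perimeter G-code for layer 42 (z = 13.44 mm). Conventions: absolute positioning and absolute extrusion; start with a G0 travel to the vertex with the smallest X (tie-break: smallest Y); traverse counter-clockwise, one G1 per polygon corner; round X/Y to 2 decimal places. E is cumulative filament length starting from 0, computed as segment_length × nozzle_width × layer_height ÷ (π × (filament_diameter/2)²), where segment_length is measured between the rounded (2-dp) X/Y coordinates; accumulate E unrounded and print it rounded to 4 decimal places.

At z = 13.44 mm: the cube (footprint 12.5×6.5) is included at this height; the sphere at (15, 3.5) is not intersected at this z (|z−center|=9.940 > r=3); the cube at (2, 9.5) is not intersected at this z (z outside [17, 21]); the cylinder at (-4, 8.5): section is a regular 24-gon, circumradius r=6; After the difference (first − rest): starting from the 12.5×6.5 cube, the r=6 cylinder at (-4, 8.5) partially overlaps it — only the 2.32 mm² overlap (of its 111.81 mm²) is removed, clipping the outline — 1 connected region; (rotated 5° about Z; rotation is an isometry so areas/perimeters/island counts are preserved). The outline is a single polygon with 7 vertices. Extrusion per mm of travel: 0.8 × 0.32 / (π × 0.875²) = 0.106432. Accumulating E over each segment gives final E = 3.9285.

G0 X-0.35 Y4.06 Z13.44
G1 X0.00 Y0.00 E0.4337
G1 X12.45 Y1.09 E1.7639
G1 X11.89 Y7.56 E2.4551
G1 X1.04 Y6.62 E3.6142
G1 X0.71 Y5.58 E3.7303
G1 X-0.13 Y4.26 E3.8968
G1 X-0.35 Y4.06 E3.9285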